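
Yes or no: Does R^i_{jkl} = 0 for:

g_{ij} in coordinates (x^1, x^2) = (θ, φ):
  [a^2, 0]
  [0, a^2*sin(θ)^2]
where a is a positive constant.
Non-zero Christoffel symbols:
Γ^θ_{φ φ} = -sin(2*θ)/2
Γ^φ_{θ φ} = 1/tan(θ)
Ricci tensor: R_{θθ} = 1, R_{θφ} = 0, R_{φφ} = sin(θ)^2
The Ricci tensor is non-zero, so the Riemann tensor is non-zero: not flat.
No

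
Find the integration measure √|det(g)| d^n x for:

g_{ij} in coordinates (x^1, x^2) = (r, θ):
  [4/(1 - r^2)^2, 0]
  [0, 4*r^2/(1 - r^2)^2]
det(g) = 16*r^2/(1 - r^2)^4
√|det(g)| = 4*r/(r^2 - 1)^2
Volume element: dV = 4*r/(r^2 - 1)^2 dr dθ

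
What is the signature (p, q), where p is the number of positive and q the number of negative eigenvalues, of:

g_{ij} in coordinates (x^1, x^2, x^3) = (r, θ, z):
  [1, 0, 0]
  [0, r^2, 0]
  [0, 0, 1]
The metric is diagonal, so its eigenvalues are the diagonal entries: 1, r^2, 1 (at a generic point, where coordinate-dependent entries are positive).
3 positive, 0 negative.
(3, 0) - Riemannian (positive definite)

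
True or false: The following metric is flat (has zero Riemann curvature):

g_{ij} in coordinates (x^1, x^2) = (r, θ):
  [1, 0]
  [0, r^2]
Non-zero Christoffel symbols:
Γ^r_{θ θ} = -r
Γ^θ_{r θ} = 1/r
Ricci tensor: R_{rr} = 0, R_{rθ} = 0, R_{θθ} = 0
All R_{ij} vanish; in 2 dimensions the Riemann tensor is fully determined by the Ricci tensor, so R^i_{jkl} = 0: the metric is flat (curvilinear coordinates on flat space).
True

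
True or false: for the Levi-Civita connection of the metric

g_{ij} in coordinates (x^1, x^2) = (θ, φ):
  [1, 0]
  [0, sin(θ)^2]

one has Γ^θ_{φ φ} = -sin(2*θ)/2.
Γ^θ_{φ φ} = (1/2) g^{θθ} (∂_φ g_{θφ} + ∂_φ g_{θφ} - ∂_θ g_{φφ}) = (1/2)(1)((0) + (0) - (sin(2*θ))) = -sin(2*θ)/2
This equals the proposed value -sin(2*θ)/2.
True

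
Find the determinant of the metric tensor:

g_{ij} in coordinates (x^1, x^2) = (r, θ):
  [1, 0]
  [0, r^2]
For a 2×2 metric: det(g) = g_{11}·g_{22} - g_{12}·g_{21}
= (1)·(r^2) - (0)·(0)
= r^2 - 0
det(g) = r^2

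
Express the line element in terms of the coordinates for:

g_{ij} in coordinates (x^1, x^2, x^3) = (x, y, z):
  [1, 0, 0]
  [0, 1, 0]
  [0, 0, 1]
ds^2 = g_{ij} dx^i dx^j; only the non-zero components contribute.
ds^2 = dx^2 + dy^2 + dz^2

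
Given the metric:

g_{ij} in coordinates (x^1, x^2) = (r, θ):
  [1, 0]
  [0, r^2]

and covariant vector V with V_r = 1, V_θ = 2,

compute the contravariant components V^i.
Inverse metric (diagonal): g^{rr} = 1, g^{θθ} = 1/r^2
V^i = g^{ij} V_j:
V^r = (1)(1) + (0)(2) = 1
V^θ = (0)(1) + (1/r^2)(2) = 2/r^2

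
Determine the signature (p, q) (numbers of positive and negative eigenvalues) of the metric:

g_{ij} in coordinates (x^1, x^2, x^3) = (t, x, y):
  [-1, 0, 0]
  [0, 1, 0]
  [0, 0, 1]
The metric is diagonal, so its eigenvalues are the diagonal entries: -1, 1, 1 (at a generic point, where coordinate-dependent entries are positive).
2 positive, 1 negative.
(2, 1) - Lorentzian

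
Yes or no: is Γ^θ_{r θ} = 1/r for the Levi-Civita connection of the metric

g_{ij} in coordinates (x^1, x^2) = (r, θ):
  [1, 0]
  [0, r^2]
Γ^θ_{r θ} = (1/2) g^{θθ} (∂_r g_{θθ} + ∂_θ g_{θr} - ∂_θ g_{rθ}) = (1/2)(1/r^2)((2*r) + (0) - (0)) = 1/r
This equals the proposed value 1/r.
Yes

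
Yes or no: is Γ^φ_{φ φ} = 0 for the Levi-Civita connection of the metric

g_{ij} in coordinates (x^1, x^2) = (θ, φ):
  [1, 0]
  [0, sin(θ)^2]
Γ^φ_{φ φ} = (1/2) g^{φφ} (∂_φ g_{φφ} + ∂_φ g_{φφ} - ∂_φ g_{φφ}) = (1/2)(1/sin(θ)^2)((0) + (0) - (0)) = 0
This equals the proposed value 0.
Yes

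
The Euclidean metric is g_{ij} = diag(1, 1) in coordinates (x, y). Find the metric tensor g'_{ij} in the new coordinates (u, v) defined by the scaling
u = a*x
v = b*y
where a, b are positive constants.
Invert the transformation: x = u/a, y = v/b
g'_{ij} = (∂x^k/∂x'^i)(∂x^l/∂x'^j) g_{kl}; with g_{kl} = δ_{kl} this is Σ_k (∂x^k/∂x'^i)(∂x^k/∂x'^j).
Jacobian: ∂x/∂u = 1/a, ∂x/∂v = 0, ∂y/∂u = 0, ∂y/∂v = 1/b
g'_{uu} = (1/a)(1/a) + (0)(0) = 1/a^2
g'_{uv} = (1/a)(0) + (0)(1/b) = 0
g'_{vv} = (0)(0) + (1/b)(1/b) = 1/b^2
g'_{ij} = diag(1/a^2, 1/b^2)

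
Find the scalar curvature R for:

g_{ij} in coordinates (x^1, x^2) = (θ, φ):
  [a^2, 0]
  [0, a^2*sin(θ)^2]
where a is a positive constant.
Non-zero Christoffel symbols (Γ^k_{ij} = Γ^k_{ji}):
Γ^θ_{φ φ} = -sin(2*θ)/2
Γ^φ_{θ φ} = 1/tan(θ)
Ricci tensor (R_{ij} = R^k_{ikj}): R_{θθ} = 1, R_{θφ} = 0, R_{φφ} = sin(θ)^2
Inverse metric: g^{θθ} = 1/a^2, g^{φφ} = 1/(a^2*sin(θ)^2)
R = g^{ij} R_{ij} = (1/a^2)(1) + (1/(a^2*sin(θ)^2))(sin(θ)^2) = 2/a^2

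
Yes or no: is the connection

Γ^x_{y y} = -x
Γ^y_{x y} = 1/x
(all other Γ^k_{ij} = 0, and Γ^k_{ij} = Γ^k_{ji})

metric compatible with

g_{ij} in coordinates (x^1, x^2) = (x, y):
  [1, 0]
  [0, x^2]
Using ∇_k g_{ij} = ∂_k g_{ij} - Γ^m_{ki} g_{mj} - Γ^m_{kj} g_{im}:
e.g. ∇_x g_{yy} = (2*x) - (x) - (x) = 0
Every component ∇_k g_{ij} vanishes: the connection is metric compatible.
Yes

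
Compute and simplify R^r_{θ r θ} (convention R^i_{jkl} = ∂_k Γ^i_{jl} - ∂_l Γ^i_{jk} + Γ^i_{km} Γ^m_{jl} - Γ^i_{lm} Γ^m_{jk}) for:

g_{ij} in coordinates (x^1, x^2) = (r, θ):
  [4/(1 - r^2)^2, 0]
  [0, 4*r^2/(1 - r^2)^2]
Non-zero Christoffel symbols (Γ^k_{ij} = Γ^k_{ji}):
Γ^r_{r r} = 2*r/(1 - r^2)
Γ^r_{θ θ} = (r^3 + r)/(r^2 - 1)
Γ^θ_{r θ} = (-r^2 - 1)/(r^3 - r)
R^r_{θ r θ} = ∂_r Γ^r_{θ θ} - ∂_θ Γ^r_{θ r} + Γ^r_{r m} Γ^m_{θ θ} - Γ^r_{θ m} Γ^m_{θ r}
  = ((r^4 - 4*r^2 - 1)/(r^2 - 1)^2) - (0) + (-2*r^2*(r^2 + 1)/(r^2 - 1)^2) - (-(r^2 + 1)^2/(r^2 - 1)^2) = -4*r^2/(r^2 - 1)^2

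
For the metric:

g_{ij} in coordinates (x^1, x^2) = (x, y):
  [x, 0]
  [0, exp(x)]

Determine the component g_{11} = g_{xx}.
With x^1 = x, x^2 = y, g_{11} = g_{xx} is the row-1, column-1 entry of the matrix.
g_{11} = x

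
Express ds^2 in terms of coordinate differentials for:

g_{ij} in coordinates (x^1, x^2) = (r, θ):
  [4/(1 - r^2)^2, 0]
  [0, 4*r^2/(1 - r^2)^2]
ds^2 = g_{ij} dx^i dx^j; only the non-zero components contribute.
ds^2 = (4/(1 - r^2)^2) dr^2 + (4*r^2/(1 - r^2)^2) dθ^2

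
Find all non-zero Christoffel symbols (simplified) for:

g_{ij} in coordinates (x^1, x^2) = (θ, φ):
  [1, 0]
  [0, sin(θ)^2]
Using Γ^k_{ij} = (1/2) g^{km} (∂_i g_{mj} + ∂_j g_{mi} - ∂_m g_{ij}); the metric is diagonal, so only the m = k term contributes.
Non-zero symbols (using the symmetry Γ^k_{ij} = Γ^k_{ji}):
Γ^θ_{φ φ} = (1/2) g^{θθ} (∂_φ g_{θφ} + ∂_φ g_{θφ} - ∂_θ g_{φφ}) = (1/2)(1)((0) + (0) - (sin(2*θ))) = -sin(2*θ)/2
Γ^φ_{θ φ} = (1/2) g^{φφ} (∂_θ g_{φφ} + ∂_φ g_{φθ} - ∂_φ g_{θφ}) = (1/2)(1/sin(θ)^2)((sin(2*θ)) + (0) - (0)) = 1/tan(θ)
All other Christoffel symbols are zero.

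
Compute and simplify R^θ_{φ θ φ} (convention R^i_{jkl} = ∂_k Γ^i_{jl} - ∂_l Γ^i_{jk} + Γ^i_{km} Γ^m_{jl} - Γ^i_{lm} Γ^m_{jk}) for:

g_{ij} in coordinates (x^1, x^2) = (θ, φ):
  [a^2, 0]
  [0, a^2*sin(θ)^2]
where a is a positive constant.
Non-zero Christoffel symbols (Γ^k_{ij} = Γ^k_{ji}):
Γ^θ_{φ φ} = -sin(2*θ)/2
Γ^φ_{θ φ} = 1/tan(θ)
R^θ_{φ θ φ} = ∂_θ Γ^θ_{φ φ} - ∂_φ Γ^θ_{φ θ} + Γ^θ_{θ m} Γ^m_{φ φ} - Γ^θ_{φ m} Γ^m_{φ θ}
  = (-cos(2*θ)) - (0) + (0) - (-cos(θ)^2) = sin(θ)^2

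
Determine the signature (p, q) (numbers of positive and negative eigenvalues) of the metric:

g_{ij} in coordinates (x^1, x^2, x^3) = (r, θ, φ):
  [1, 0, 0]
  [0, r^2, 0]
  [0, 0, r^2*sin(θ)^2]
The metric is diagonal, so its eigenvalues are the diagonal entries: 1, r^2, r^2*sin(θ)^2 (at a generic point, where coordinate-dependent entries are positive).
3 positive, 0 negative.
(3, 0) - Riemannian (positive definite)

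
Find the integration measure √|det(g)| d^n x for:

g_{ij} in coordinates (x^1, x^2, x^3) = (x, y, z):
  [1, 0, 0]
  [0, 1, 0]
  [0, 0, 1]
det(g) = 1
√|det(g)| = 1
Volume element: dV = 1 dx dy dz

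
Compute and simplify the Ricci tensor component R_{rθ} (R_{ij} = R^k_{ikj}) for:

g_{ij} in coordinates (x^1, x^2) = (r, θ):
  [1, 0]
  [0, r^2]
Non-zero Christoffel symbols (Γ^k_{ij} = Γ^k_{ji}):
Γ^r_{θ θ} = -r
Γ^θ_{r θ} = 1/r
R^r_{r r θ} = 0 (a repeated index in an antisymmetric pair)
R^θ_{r θ θ} = 0 (a repeated index in an antisymmetric pair)
R_{rθ} = R^r_{r r θ} + R^θ_{r θ θ} = (0) + (0) = 0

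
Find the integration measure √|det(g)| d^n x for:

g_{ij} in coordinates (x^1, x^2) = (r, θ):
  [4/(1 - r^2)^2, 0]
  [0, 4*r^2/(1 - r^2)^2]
det(g) = 16*r^2/(1 - r^2)^4
√|det(g)| = 4*r/(r^2 - 1)^2
Volume element: dV = 4*r/(r^2 - 1)^2 dr dθ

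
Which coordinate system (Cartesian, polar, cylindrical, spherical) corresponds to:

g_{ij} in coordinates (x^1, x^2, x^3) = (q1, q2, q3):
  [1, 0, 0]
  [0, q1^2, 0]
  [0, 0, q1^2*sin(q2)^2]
The line element ds^2 = dq1^2 + q1^2 dq2^2 + q1^2 sin(q2)^2 dq3^2 is dr^2 + r^2 dθ^2 + r^2 sin(θ)^2 dφ^2 with q1 = r, q2 = θ, q3 = φ.
spherical coordinates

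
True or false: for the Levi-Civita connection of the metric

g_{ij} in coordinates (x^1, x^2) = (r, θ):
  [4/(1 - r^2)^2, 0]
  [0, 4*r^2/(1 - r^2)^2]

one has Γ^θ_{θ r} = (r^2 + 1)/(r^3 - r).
Γ^θ_{θ r} = (1/2) g^{θθ} (∂_θ g_{θr} + ∂_r g_{θθ} - ∂_θ g_{θr}) = (1/2)((1 - r^2)^2/(4*r^2))((0) + (-8*(r^3 + r)/(r^2 - 1)^3) - (0)) = (-r^2 - 1)/(r^3 - r)
This differs from the proposed value (r^2 + 1)/(r^3 - r).
False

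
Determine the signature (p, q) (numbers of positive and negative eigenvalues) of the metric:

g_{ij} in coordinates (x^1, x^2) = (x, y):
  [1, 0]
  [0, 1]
The metric is diagonal, so its eigenvalues are the diagonal entries: 1, 1 (at a generic point, where coordinate-dependent entries are positive).
2 positive, 0 negative.
(2, 0) - Riemannian (positive definite)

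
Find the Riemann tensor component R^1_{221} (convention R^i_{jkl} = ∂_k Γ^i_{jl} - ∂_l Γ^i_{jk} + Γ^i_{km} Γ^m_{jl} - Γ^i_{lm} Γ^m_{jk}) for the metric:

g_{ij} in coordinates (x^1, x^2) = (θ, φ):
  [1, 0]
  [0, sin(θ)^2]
Non-zero Christoffel symbols (Γ^k_{ij} = Γ^k_{ji}):
Γ^θ_{φ φ} = -sin(2*θ)/2
Γ^φ_{θ φ} = 1/tan(θ)
R^θ_{φ φ θ} = ∂_φ Γ^θ_{φ θ} - ∂_θ Γ^θ_{φ φ} + Γ^θ_{φ m} Γ^m_{φ θ} - Γ^θ_{θ m} Γ^m_{φ φ}
  = (0) - (-cos(2*θ)) + (-cos(θ)^2) - (0) = -sin(θ)^2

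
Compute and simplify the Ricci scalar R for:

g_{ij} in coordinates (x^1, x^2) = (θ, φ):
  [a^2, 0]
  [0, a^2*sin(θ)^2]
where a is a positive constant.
Non-zero Christoffel symbols (Γ^k_{ij} = Γ^k_{ji}):
Γ^θ_{φ φ} = -sin(2*θ)/2
Γ^φ_{θ φ} = 1/tan(θ)
Ricci tensor (R_{ij} = R^k_{ikj}): R_{θθ} = 1, R_{θφ} = 0, R_{φφ} = sin(θ)^2
Inverse metric: g^{θθ} = 1/a^2, g^{φφ} = 1/(a^2*sin(θ)^2)
R = g^{ij} R_{ij} = (1/a^2)(1) + (1/(a^2*sin(θ)^2))(sin(θ)^2) = 2/a^2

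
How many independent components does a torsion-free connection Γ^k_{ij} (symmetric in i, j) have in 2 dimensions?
Γ^k_{ij} has n choices for the upper index and n(n+1)/2 independent symmetric lower index pairs.
Total = 2 × 2×3/2 = 2 × 3 = 6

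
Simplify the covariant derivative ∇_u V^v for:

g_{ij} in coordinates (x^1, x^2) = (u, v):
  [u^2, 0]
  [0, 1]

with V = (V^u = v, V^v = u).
Non-zero Christoffel symbols:
Γ^u_{u u} = 1/u
∇_u V^v = ∂_u V^v + Γ^v_{u j} V^j
  = (1) + (0)(v) + (0)(u)
  = 1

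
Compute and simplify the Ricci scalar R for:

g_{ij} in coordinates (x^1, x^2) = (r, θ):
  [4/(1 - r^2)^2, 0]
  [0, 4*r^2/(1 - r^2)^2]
Non-zero Christoffel symbols (Γ^k_{ij} = Γ^k_{ji}):
Γ^r_{r r} = 2*r/(1 - r^2)
Γ^r_{θ θ} = (r^3 + r)/(r^2 - 1)
Γ^θ_{r θ} = (-r^2 - 1)/(r^3 - r)
Ricci tensor (R_{ij} = R^k_{ikj}): R_{rr} = -4/(r^2 - 1)^2, R_{rθ} = 0, R_{θθ} = -4*r^2/(r^2 - 1)^2
Inverse metric: g^{rr} = (1 - r^2)^2/4, g^{θθ} = (1 - r^2)^2/(4*r^2)
R = g^{ij} R_{ij} = ((1 - r^2)^2/4)(-4/(r^2 - 1)^2) + ((1 - r^2)^2/(4*r^2))(-4*r^2/(r^2 - 1)^2) = -2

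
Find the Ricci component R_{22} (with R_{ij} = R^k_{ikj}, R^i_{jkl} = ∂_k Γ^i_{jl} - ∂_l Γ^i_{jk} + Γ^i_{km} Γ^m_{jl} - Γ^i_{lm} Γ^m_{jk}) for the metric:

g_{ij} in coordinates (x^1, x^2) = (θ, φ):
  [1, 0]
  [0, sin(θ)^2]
Non-zero Christoffel symbols (Γ^k_{ij} = Γ^k_{ji}):
Γ^θ_{φ φ} = -sin(2*θ)/2
Γ^φ_{θ φ} = 1/tan(θ)
R^θ_{φ θ φ} = ∂_θ Γ^θ_{φ φ} - ∂_φ Γ^θ_{φ θ} + Γ^θ_{θ m} Γ^m_{φ φ} - Γ^θ_{φ m} Γ^m_{φ θ}
  = (-cos(2*θ)) - (0) + (0) - (-cos(θ)^2) = sin(θ)^2
R^φ_{φ φ φ} = 0 (a repeated index in an antisymmetric pair)
R_{φφ} = R^θ_{φ θ φ} + R^φ_{φ φ φ} = (sin(θ)^2) + (0) = sin(θ)^2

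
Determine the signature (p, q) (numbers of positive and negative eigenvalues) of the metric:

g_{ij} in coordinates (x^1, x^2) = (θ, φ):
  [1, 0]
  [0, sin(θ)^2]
The metric is diagonal, so its eigenvalues are the diagonal entries: 1, sin(θ)^2 (at a generic point, where coordinate-dependent entries are positive).
2 positive, 0 negative.
(2, 0) - Riemannian (positive definite)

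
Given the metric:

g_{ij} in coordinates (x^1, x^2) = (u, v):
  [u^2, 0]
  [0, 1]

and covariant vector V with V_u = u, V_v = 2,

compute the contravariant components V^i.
Inverse metric (diagonal): g^{uu} = 1/u^2, g^{vv} = 1
V^i = g^{ij} V_j:
V^u = (1/u^2)(u) + (0)(2) = 1/u
V^v = (0)(u) + (1)(2) = 2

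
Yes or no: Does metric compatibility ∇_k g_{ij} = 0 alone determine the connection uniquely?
One also needs vanishing torsion; metric compatibility plus torsion-freeness singles out the Levi-Civita connection.
No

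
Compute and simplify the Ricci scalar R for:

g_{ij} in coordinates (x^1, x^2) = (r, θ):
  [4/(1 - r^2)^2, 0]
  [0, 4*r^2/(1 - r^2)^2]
Non-zero Christoffel symbols (Γ^k_{ij} = Γ^k_{ji}):
Γ^r_{r r} = 2*r/(1 - r^2)
Γ^r_{θ θ} = (r^3 + r)/(r^2 - 1)
Γ^θ_{r θ} = (-r^2 - 1)/(r^3 - r)
Ricci tensor (R_{ij} = R^k_{ikj}): R_{rr} = -4/(r^2 - 1)^2, R_{rθ} = 0, R_{θθ} = -4*r^2/(r^2 - 1)^2
Inverse metric: g^{rr} = (1 - r^2)^2/4, g^{θθ} = (1 - r^2)^2/(4*r^2)
R = g^{ij} R_{ij} = ((1 - r^2)^2/4)(-4/(r^2 - 1)^2) + ((1 - r^2)^2/(4*r^2))(-4*r^2/(r^2 - 1)^2) = -2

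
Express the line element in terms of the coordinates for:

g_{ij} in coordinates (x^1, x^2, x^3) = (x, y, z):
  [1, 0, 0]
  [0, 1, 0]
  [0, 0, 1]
ds^2 = g_{ij} dx^i dx^j; only the non-zero components contribute.
ds^2 = dx^2 + dy^2 + dz^2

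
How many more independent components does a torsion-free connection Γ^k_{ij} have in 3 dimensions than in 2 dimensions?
Independent components in n dimensions: n × n(n+1)/2 = n^2(n+1)/2.
3D: 3 × 6 = 18
2D: 2 × 3 = 6
Difference = 18 - 6 = 12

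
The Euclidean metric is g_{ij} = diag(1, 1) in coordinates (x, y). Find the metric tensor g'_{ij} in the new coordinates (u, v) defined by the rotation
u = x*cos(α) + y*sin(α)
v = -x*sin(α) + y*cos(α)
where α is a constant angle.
Invert the transformation: x = u*cos(α) - v*sin(α), y = u*sin(α) + v*cos(α)
g'_{ij} = (∂x^k/∂x'^i)(∂x^l/∂x'^j) g_{kl}; with g_{kl} = δ_{kl} this is Σ_k (∂x^k/∂x'^i)(∂x^k/∂x'^j).
Jacobian: ∂x/∂u = cos(α), ∂x/∂v = -sin(α), ∂y/∂u = sin(α), ∂y/∂v = cos(α)
g'_{uu} = (cos(α))(cos(α)) + (sin(α))(sin(α)) = 1
g'_{uv} = (cos(α))(-sin(α)) + (sin(α))(cos(α)) = 0
g'_{vv} = (-sin(α))(-sin(α)) + (cos(α))(cos(α)) = 1
g'_{ij} = diag(1, 1)
The Euclidean metric is invariant under rotations.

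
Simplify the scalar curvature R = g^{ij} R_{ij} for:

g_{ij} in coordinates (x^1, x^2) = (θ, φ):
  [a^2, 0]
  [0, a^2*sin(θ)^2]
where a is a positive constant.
Non-zero Christoffel symbols (Γ^k_{ij} = Γ^k_{ji}):
Γ^θ_{φ φ} = -sin(2*θ)/2
Γ^φ_{θ φ} = 1/tan(θ)
Ricci tensor (R_{ij} = R^k_{ikj}): R_{θθ} = 1, R_{θφ} = 0, R_{φφ} = sin(θ)^2
Inverse metric: g^{θθ} = 1/a^2, g^{φφ} = 1/(a^2*sin(θ)^2)
R = g^{ij} R_{ij} = (1/a^2)(1) + (1/(a^2*sin(θ)^2))(sin(θ)^2) = 2/a^2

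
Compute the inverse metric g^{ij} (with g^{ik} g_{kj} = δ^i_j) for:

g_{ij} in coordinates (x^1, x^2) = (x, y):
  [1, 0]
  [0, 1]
The metric is diagonal, so g^{ij} is diagonal with entries 1/g_{ii}: diag(1, 1).
g^{ij}:
  [1, 0]
  [0, 1]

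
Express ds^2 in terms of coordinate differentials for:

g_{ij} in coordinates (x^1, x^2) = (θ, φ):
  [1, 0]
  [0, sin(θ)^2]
ds^2 = g_{ij} dx^i dx^j; only the non-zero components contribute.
ds^2 = dθ^2 + sin(θ)^2 dφ^2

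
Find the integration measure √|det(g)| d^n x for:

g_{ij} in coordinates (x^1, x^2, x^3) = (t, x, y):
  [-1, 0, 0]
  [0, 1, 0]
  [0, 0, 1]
det(g) = -1
√|det(g)| = 1
Volume element: dV = 1 dt dx dy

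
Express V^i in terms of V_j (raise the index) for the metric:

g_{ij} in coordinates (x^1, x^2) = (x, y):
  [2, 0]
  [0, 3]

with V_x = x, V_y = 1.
Inverse metric (diagonal): g^{xx} = 1/2, g^{yy} = 1/3
V^i = g^{ij} V_j:
V^x = (1/2)(x) + (0)(1) = x/2
V^y = (0)(x) + (1/3)(1) = 1/3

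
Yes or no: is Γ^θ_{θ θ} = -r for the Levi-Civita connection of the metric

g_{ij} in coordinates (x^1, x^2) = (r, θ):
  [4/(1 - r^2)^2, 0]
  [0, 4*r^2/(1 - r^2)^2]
Γ^θ_{θ θ} = (1/2) g^{θθ} (∂_θ g_{θθ} + ∂_θ g_{θθ} - ∂_θ g_{θθ}) = (1/2)((1 - r^2)^2/(4*r^2))((0) + (0) - (0)) = 0
This differs from the proposed value -r.
No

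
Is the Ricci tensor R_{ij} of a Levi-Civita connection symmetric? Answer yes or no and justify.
R_{ij} = R^k_{ikj}; the pair symmetry R_{kilj} = R_{ljki} gives R_{ij} = R_{ji}.
Yes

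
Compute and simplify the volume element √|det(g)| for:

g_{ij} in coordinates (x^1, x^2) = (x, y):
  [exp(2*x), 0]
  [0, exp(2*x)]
det(g) = exp(4*x)
√|det(g)| = exp(2*x)
Volume element: dV = exp(2*x) dx dy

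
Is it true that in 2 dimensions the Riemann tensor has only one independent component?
The number of independent components is n^2(n^2-1)/12 = 4·3/12 = 1 for n = 2 (e.g. R_{1212}).
Yes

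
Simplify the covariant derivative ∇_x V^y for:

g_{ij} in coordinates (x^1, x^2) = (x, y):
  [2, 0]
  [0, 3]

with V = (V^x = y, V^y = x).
All Christoffel symbols are zero.
∇_x V^y = ∂_x V^y + Γ^y_{x j} V^j
  = (1) + (0)(y) + (0)(x)
  = 1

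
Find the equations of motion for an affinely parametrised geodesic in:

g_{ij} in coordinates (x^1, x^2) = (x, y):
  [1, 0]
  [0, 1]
Geodesic equation: d^2x^k/dλ^2 + Γ^k_{ij} (dx^i/dλ)(dx^j/dλ) = 0.
All Christoffel symbols vanish, so the geodesics are straight lines:
d^2x/dλ^2 = 0
d^2y/dλ^2 = 0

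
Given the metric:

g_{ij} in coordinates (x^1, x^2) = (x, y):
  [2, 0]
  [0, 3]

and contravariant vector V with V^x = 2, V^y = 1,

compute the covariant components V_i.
V_i = g_{ij} V^j:
V_x = (2)(2) + (0)(1) = 4
V_y = (0)(2) + (3)(1) = 3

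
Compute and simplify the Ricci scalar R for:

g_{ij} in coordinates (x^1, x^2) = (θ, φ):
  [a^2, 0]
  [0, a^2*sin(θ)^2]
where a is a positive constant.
Non-zero Christoffel symbols (Γ^k_{ij} = Γ^k_{ji}):
Γ^θ_{φ φ} = -sin(2*θ)/2
Γ^φ_{θ φ} = 1/tan(θ)
Ricci tensor (R_{ij} = R^k_{ikj}): R_{θθ} = 1, R_{θφ} = 0, R_{φφ} = sin(θ)^2
Inverse metric: g^{θθ} = 1/a^2, g^{φφ} = 1/(a^2*sin(θ)^2)
R = g^{ij} R_{ij} = (1/a^2)(1) + (1/(a^2*sin(θ)^2))(sin(θ)^2) = 2/a^2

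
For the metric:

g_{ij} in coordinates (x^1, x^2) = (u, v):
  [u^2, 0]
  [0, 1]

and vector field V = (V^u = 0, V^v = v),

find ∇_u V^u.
Non-zero Christoffel symbols:
Γ^u_{u u} = 1/u
∇_u V^u = ∂_u V^u + Γ^u_{u j} V^j
  = (0) + (1/u)(0) + (0)(v)
  = 0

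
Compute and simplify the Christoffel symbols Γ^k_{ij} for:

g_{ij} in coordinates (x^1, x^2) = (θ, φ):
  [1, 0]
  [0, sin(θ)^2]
Using Γ^k_{ij} = (1/2) g^{km} (∂_i g_{mj} + ∂_j g_{mi} - ∂_m g_{ij}); the metric is diagonal, so only the m = k term contributes.
Non-zero symbols (using the symmetry Γ^k_{ij} = Γ^k_{ji}):
Γ^θ_{φ φ} = (1/2) g^{θθ} (∂_φ g_{θφ} + ∂_φ g_{θφ} - ∂_θ g_{φφ}) = (1/2)(1)((0) + (0) - (sin(2*θ))) = -sin(2*θ)/2
Γ^φ_{θ φ} = (1/2) g^{φφ} (∂_θ g_{φφ} + ∂_φ g_{φθ} - ∂_φ g_{θφ}) = (1/2)(1/sin(θ)^2)((sin(2*θ)) + (0) - (0)) = 1/tan(θ)
All other Christoffel symbols are zero.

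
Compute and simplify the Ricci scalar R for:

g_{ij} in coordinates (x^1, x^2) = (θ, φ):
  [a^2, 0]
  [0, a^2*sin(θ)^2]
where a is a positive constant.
Non-zero Christoffel symbols (Γ^k_{ij} = Γ^k_{ji}):
Γ^θ_{φ φ} = -sin(2*θ)/2
Γ^φ_{θ φ} = 1/tan(θ)
Ricci tensor (R_{ij} = R^k_{ikj}): R_{θθ} = 1, R_{θφ} = 0, R_{φφ} = sin(θ)^2
Inverse metric: g^{θθ} = 1/a^2, g^{φφ} = 1/(a^2*sin(θ)^2)
R = g^{ij} R_{ij} = (1/a^2)(1) + (1/(a^2*sin(θ)^2))(sin(θ)^2) = 2/a^2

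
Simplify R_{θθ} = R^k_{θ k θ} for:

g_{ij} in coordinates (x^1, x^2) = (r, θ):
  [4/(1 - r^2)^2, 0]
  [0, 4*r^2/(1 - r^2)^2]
Non-zero Christoffel symbols (Γ^k_{ij} = Γ^k_{ji}):
Γ^r_{r r} = 2*r/(1 - r^2)
Γ^r_{θ θ} = (r^3 + r)/(r^2 - 1)
Γ^θ_{r θ} = (-r^2 - 1)/(r^3 - r)
R^r_{θ r θ} = ∂_r Γ^r_{θ θ} - ∂_θ Γ^r_{θ r} + Γ^r_{r m} Γ^m_{θ θ} - Γ^r_{θ m} Γ^m_{θ r}
  = ((r^4 - 4*r^2 - 1)/(r^2 - 1)^2) - (0) + (-2*r^2*(r^2 + 1)/(r^2 - 1)^2) - (-(r^2 + 1)^2/(r^2 - 1)^2) = -4*r^2/(r^2 - 1)^2
R^θ_{θ θ θ} = 0 (a repeated index in an antisymmetric pair)
R_{θθ} = R^r_{θ r θ} + R^θ_{θ θ θ} = (-4*r^2/(r^2 - 1)^2) + (0) = -4*r^2/(r^2 - 1)^2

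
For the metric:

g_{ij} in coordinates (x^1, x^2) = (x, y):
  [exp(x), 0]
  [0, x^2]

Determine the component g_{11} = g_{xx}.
With x^1 = x, x^2 = y, g_{11} = g_{xx} is the row-1, column-1 entry of the matrix.
g_{11} = exp(x)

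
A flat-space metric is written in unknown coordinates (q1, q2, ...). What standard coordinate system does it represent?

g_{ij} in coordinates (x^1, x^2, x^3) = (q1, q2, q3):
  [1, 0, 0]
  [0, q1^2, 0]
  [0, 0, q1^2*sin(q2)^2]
The line element ds^2 = dq1^2 + q1^2 dq2^2 + q1^2 sin(q2)^2 dq3^2 is dr^2 + r^2 dθ^2 + r^2 sin(θ)^2 dφ^2 with q1 = r, q2 = θ, q3 = φ.
spherical coordinates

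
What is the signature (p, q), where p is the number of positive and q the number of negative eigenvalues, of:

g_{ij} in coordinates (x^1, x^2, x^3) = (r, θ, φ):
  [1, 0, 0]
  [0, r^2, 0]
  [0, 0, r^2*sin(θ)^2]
The metric is diagonal, so its eigenvalues are the diagonal entries: 1, r^2, r^2*sin(θ)^2 (at a generic point, where coordinate-dependent entries are positive).
3 positive, 0 negative.
(3, 0) - Riemannian (positive definite)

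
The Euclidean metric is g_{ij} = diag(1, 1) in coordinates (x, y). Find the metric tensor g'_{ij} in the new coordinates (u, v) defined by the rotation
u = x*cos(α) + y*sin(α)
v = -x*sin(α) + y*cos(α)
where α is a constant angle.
Invert the transformation: x = u*cos(α) - v*sin(α), y = u*sin(α) + v*cos(α)
g'_{ij} = (∂x^k/∂x'^i)(∂x^l/∂x'^j) g_{kl}; with g_{kl} = δ_{kl} this is Σ_k (∂x^k/∂x'^i)(∂x^k/∂x'^j).
Jacobian: ∂x/∂u = cos(α), ∂x/∂v = -sin(α), ∂y/∂u = sin(α), ∂y/∂v = cos(α)
g'_{uu} = (cos(α))(cos(α)) + (sin(α))(sin(α)) = 1
g'_{uv} = (cos(α))(-sin(α)) + (sin(α))(cos(α)) = 0
g'_{vv} = (-sin(α))(-sin(α)) + (cos(α))(cos(α)) = 1
g'_{ij} = diag(1, 1)
The Euclidean metric is invariant under rotations.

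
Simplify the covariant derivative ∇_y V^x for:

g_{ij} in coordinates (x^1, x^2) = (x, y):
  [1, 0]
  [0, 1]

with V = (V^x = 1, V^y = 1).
All Christoffel symbols are zero.
∇_y V^x = ∂_y V^x + Γ^x_{y j} V^j
  = (0) + (0)(1) + (0)(1)
  = 0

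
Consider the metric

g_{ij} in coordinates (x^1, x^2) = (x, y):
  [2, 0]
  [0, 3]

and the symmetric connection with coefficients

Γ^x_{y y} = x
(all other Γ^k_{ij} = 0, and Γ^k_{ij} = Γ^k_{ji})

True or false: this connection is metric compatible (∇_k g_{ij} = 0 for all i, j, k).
Using ∇_k g_{ij} = ∂_k g_{ij} - Γ^m_{ki} g_{mj} - Γ^m_{kj} g_{im}:
∇_y g_{xy} = (0) - (0) - (2*x) = -2*x ≠ 0
So the connection is not metric compatible (it is not the Levi-Civita connection).
False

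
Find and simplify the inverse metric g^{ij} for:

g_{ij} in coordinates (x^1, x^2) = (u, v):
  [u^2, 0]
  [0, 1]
The metric is diagonal, so g^{ij} is diagonal with entries 1/g_{ii}: diag(1/(u^2), 1).
g^{ij}:
  [1/u^2, 0]
  [0, 1]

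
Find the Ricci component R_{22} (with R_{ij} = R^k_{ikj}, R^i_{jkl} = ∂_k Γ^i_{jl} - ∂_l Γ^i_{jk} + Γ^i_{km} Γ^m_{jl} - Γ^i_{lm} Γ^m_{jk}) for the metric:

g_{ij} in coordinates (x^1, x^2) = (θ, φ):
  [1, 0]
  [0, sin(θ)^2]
Non-zero Christoffel symbols (Γ^k_{ij} = Γ^k_{ji}):
Γ^θ_{φ φ} = -sin(2*θ)/2
Γ^φ_{θ φ} = 1/tan(θ)
R^θ_{φ θ φ} = ∂_θ Γ^θ_{φ φ} - ∂_φ Γ^θ_{φ θ} + Γ^θ_{θ m} Γ^m_{φ φ} - Γ^θ_{φ m} Γ^m_{φ θ}
  = (-cos(2*θ)) - (0) + (0) - (-cos(θ)^2) = sin(θ)^2
R^φ_{φ φ φ} = 0 (a repeated index in an antisymmetric pair)
R_{φφ} = R^θ_{φ θ φ} + R^φ_{φ φ φ} = (sin(θ)^2) + (0) = sin(θ)^2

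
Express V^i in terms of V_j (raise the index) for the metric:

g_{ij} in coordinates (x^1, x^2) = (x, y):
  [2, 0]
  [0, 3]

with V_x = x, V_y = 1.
Inverse metric (diagonal): g^{xx} = 1/2, g^{yy} = 1/3
V^i = g^{ij} V_j:
V^x = (1/2)(x) + (0)(1) = x/2
V^y = (0)(x) + (1/3)(1) = 1/3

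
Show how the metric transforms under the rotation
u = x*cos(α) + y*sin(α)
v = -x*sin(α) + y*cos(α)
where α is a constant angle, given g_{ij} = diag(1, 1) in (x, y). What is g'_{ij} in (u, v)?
Invert the transformation: x = u*cos(α) - v*sin(α), y = u*sin(α) + v*cos(α)
g'_{ij} = (∂x^k/∂x'^i)(∂x^l/∂x'^j) g_{kl}; with g_{kl} = δ_{kl} this is Σ_k (∂x^k/∂x'^i)(∂x^k/∂x'^j).
Jacobian: ∂x/∂u = cos(α), ∂x/∂v = -sin(α), ∂y/∂u = sin(α), ∂y/∂v = cos(α)
g'_{uu} = (cos(α))(cos(α)) + (sin(α))(sin(α)) = 1
g'_{uv} = (cos(α))(-sin(α)) + (sin(α))(cos(α)) = 0
g'_{vv} = (-sin(α))(-sin(α)) + (cos(α))(cos(α)) = 1
g'_{ij} = diag(1, 1)
The Euclidean metric is invariant under rotations.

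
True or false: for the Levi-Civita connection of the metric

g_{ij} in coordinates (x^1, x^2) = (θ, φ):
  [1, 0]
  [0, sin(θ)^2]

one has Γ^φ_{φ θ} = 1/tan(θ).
Γ^φ_{φ θ} = (1/2) g^{φφ} (∂_φ g_{φθ} + ∂_θ g_{φφ} - ∂_φ g_{φθ}) = (1/2)(1/sin(θ)^2)((0) + (sin(2*θ)) - (0)) = 1/tan(θ)
This equals the proposed value 1/tan(θ).
True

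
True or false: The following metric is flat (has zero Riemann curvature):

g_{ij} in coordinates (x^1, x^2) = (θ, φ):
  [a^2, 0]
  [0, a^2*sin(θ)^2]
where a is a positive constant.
Non-zero Christoffel symbols:
Γ^θ_{φ φ} = -sin(2*θ)/2
Γ^φ_{θ φ} = 1/tan(θ)
Ricci tensor: R_{θθ} = 1, R_{θφ} = 0, R_{φφ} = sin(θ)^2
The Ricci tensor is non-zero, so the Riemann tensor is non-zero: not flat.
False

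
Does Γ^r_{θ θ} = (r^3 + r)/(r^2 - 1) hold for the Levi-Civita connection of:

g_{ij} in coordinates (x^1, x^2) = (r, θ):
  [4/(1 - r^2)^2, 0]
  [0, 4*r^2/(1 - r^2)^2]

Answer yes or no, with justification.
Γ^r_{θ θ} = (1/2) g^{rr} (∂_θ g_{rθ} + ∂_θ g_{rθ} - ∂_r g_{θθ}) = (1/2)((1 - r^2)^2/4)((0) + (0) - (-8*(r^3 + r)/(r^2 - 1)^3)) = (r^3 + r)/(r^2 - 1)
This equals the proposed value (r^3 + r)/(r^2 - 1).
Yes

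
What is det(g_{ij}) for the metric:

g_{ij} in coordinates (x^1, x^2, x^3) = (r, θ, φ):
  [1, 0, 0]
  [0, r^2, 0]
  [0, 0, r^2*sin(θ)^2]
Diagonal metric: det(g) = g_{11}·g_{22}·g_{33}
= (1)·(r^2)·(r^2*sin(θ)^2)
det(g) = r^4*sin(θ)^2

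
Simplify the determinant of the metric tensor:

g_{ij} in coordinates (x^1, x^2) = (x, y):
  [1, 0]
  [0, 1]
For a 2×2 metric: det(g) = g_{11}·g_{22} - g_{12}·g_{21}
= (1)·(1) - (0)·(0)
= 1 - 0
det(g) = 1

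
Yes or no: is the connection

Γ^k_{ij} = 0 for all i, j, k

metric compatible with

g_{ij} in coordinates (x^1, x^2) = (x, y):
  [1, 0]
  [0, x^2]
Using ∇_k g_{ij} = ∂_k g_{ij} - Γ^m_{ki} g_{mj} - Γ^m_{kj} g_{im}:
∇_x g_{yy} = (2*x) - (0) - (0) = 2*x ≠ 0
So the connection is not metric compatible (it is not the Levi-Civita connection).
No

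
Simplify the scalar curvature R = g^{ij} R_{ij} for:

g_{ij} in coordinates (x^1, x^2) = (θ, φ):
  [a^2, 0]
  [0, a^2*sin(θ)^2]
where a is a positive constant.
Non-zero Christoffel symbols (Γ^k_{ij} = Γ^k_{ji}):
Γ^θ_{φ φ} = -sin(2*θ)/2
Γ^φ_{θ φ} = 1/tan(θ)
Ricci tensor (R_{ij} = R^k_{ikj}): R_{θθ} = 1, R_{θφ} = 0, R_{φφ} = sin(θ)^2
Inverse metric: g^{θθ} = 1/a^2, g^{φφ} = 1/(a^2*sin(θ)^2)
R = g^{ij} R_{ij} = (1/a^2)(1) + (1/(a^2*sin(θ)^2))(sin(θ)^2) = 2/a^2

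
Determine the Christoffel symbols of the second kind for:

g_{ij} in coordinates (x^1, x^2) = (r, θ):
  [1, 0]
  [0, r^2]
Using Γ^k_{ij} = (1/2) g^{km} (∂_i g_{mj} + ∂_j g_{mi} - ∂_m g_{ij}); the metric is diagonal, so only the m = k term contributes.
Non-zero symbols (using the symmetry Γ^k_{ij} = Γ^k_{ji}):
Γ^r_{θ θ} = (1/2) g^{rr} (∂_θ g_{rθ} + ∂_θ g_{rθ} - ∂_r g_{θθ}) = (1/2)(1)((0) + (0) - (2*r)) = -r
Γ^θ_{r θ} = (1/2) g^{θθ} (∂_r g_{θθ} + ∂_θ g_{θr} - ∂_θ g_{rθ}) = (1/2)(1/r^2)((2*r) + (0) - (0)) = 1/r
All other Christoffel symbols are zero.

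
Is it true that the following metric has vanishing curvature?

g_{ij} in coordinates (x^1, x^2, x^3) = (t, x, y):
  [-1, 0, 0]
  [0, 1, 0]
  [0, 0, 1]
All metric components are constant, so every Christoffel symbol vanishes and R^i_{jkl} = 0.
Yes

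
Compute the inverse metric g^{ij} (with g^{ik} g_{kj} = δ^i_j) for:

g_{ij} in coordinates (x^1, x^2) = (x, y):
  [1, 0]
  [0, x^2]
The metric is diagonal, so g^{ij} is diagonal with entries 1/g_{ii}: diag(1, 1/(x^2)).
g^{ij}:
  [1, 0]
  [0, 1/x^2]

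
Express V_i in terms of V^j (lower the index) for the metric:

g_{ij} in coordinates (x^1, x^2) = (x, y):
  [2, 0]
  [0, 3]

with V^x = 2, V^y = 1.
V_i = g_{ij} V^j:
V_x = (2)(2) + (0)(1) = 4
V_y = (0)(2) + (3)(1) = 3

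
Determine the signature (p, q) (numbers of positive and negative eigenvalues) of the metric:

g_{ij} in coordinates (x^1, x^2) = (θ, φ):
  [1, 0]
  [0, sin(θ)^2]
The metric is diagonal, so its eigenvalues are the diagonal entries: 1, sin(θ)^2 (at a generic point, where coordinate-dependent entries are positive).
2 positive, 0 negative.
(2, 0) - Riemannian (positive definite)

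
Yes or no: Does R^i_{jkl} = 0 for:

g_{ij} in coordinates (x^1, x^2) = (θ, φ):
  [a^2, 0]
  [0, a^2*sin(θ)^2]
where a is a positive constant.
Non-zero Christoffel symbols:
Γ^θ_{φ φ} = -sin(2*θ)/2
Γ^φ_{θ φ} = 1/tan(θ)
Ricci tensor: R_{θθ} = 1, R_{θφ} = 0, R_{φφ} = sin(θ)^2
The Ricci tensor is non-zero, so the Riemann tensor is non-zero: not flat.
No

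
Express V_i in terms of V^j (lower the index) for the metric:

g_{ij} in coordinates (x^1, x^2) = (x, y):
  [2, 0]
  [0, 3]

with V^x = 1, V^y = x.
V_i = g_{ij} V^j:
V_x = (2)(1) + (0)(x) = 2
V_y = (0)(1) + (3)(x) = 3*x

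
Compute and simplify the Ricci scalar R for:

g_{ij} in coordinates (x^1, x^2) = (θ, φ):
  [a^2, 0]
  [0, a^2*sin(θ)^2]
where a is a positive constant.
Non-zero Christoffel symbols (Γ^k_{ij} = Γ^k_{ji}):
Γ^θ_{φ φ} = -sin(2*θ)/2
Γ^φ_{θ φ} = 1/tan(θ)
Ricci tensor (R_{ij} = R^k_{ikj}): R_{θθ} = 1, R_{θφ} = 0, R_{φφ} = sin(θ)^2
Inverse metric: g^{θθ} = 1/a^2, g^{φφ} = 1/(a^2*sin(θ)^2)
R = g^{ij} R_{ij} = (1/a^2)(1) + (1/(a^2*sin(θ)^2))(sin(θ)^2) = 2/a^2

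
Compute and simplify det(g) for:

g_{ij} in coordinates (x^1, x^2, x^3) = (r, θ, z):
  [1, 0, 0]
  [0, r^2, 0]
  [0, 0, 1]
Diagonal metric: det(g) = g_{11}·g_{22}·g_{33}
= (1)·(r^2)·(1)
det(g) = r^2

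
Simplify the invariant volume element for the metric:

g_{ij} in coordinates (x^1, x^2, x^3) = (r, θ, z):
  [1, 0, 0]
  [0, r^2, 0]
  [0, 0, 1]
det(g) = r^2
√|det(g)| = r
Volume element: dV = r dr dθ dz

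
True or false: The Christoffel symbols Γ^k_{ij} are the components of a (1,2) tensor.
Under a change of coordinates Γ picks up an inhomogeneous term ∂²x/∂x'∂x'; e.g. Γ = 0 in Cartesian coordinates but Γ^r_{θθ} = -r in polar coordinates on the same flat plane.
False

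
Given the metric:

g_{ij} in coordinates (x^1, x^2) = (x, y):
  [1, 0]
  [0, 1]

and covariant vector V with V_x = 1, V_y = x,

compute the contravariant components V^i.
Inverse metric (diagonal): g^{xx} = 1, g^{yy} = 1
V^i = g^{ij} V_j:
V^x = (1)(1) + (0)(x) = 1
V^y = (0)(1) + (1)(x) = x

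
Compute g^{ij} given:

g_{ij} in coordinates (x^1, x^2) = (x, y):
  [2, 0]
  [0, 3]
The metric is diagonal, so g^{ij} is diagonal with entries 1/g_{ii}: diag(1/2, 1/3).
g^{ij}:
  [1/2, 0]
  [0, 1/3]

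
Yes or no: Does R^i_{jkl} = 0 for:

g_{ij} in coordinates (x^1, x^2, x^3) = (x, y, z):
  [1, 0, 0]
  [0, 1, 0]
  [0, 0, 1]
All metric components are constant, so every Christoffel symbol vanishes and R^i_{jkl} = 0.
Yes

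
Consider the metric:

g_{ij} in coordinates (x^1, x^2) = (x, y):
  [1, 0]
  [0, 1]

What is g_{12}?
With x^1 = x, x^2 = y, g_{12} = g_{xy} is the row-1, column-2 entry of the matrix.
g_{12} = 0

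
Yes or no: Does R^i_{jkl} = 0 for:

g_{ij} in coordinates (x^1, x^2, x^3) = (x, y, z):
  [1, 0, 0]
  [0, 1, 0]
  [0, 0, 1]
All metric components are constant, so every Christoffel symbol vanishes and R^i_{jkl} = 0.
Yes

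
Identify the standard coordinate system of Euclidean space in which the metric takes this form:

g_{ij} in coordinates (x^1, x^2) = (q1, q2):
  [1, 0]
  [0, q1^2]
The line element ds^2 = dq1^2 + q1^2 dq2^2 is dr^2 + r^2 dθ^2 with q1 = r, q2 = θ.
polar coordinates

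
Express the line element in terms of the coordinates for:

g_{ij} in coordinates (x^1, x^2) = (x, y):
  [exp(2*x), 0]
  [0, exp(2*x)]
ds^2 = g_{ij} dx^i dx^j; only the non-zero components contribute.
ds^2 = exp(2*x) dx^2 + exp(2*x) dy^2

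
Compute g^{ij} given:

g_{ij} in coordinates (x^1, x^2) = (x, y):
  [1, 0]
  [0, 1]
The metric is diagonal, so g^{ij} is diagonal with entries 1/g_{ii}: diag(1, 1).
g^{ij}:
  [1, 0]
  [0, 1]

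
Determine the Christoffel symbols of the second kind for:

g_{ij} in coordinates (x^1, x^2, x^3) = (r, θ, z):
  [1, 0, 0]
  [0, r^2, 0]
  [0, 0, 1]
Using Γ^k_{ij} = (1/2) g^{km} (∂_i g_{mj} + ∂_j g_{mi} - ∂_m g_{ij}); the metric is diagonal, so only the m = k term contributes.
Non-zero symbols (using the symmetry Γ^k_{ij} = Γ^k_{ji}):
Γ^r_{θ θ} = (1/2) g^{rr} (∂_θ g_{rθ} + ∂_θ g_{rθ} - ∂_r g_{θθ}) = (1/2)(1)((0) + (0) - (2*r)) = -r
Γ^θ_{r θ} = (1/2) g^{θθ} (∂_r g_{θθ} + ∂_θ g_{θr} - ∂_θ g_{rθ}) = (1/2)(1/r^2)((2*r) + (0) - (0)) = 1/r
All other Christoffel symbols are zero.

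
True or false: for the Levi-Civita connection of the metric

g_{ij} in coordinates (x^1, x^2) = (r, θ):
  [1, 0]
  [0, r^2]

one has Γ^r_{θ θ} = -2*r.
Γ^r_{θ θ} = (1/2) g^{rr} (∂_θ g_{rθ} + ∂_θ g_{rθ} - ∂_r g_{θθ}) = (1/2)(1)((0) + (0) - (2*r)) = -r
This differs from the proposed value -2*r.
False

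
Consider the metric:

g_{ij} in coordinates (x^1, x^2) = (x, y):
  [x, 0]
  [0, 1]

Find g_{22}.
With x^1 = x, x^2 = y, g_{22} = g_{yy} is the row-2, column-2 entry of the matrix.
g_{22} = 1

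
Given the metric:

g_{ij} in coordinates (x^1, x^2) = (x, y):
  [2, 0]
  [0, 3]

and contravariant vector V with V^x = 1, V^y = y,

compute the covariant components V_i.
V_i = g_{ij} V^j:
V_x = (2)(1) + (0)(y) = 2
V_y = (0)(1) + (3)(y) = 3*y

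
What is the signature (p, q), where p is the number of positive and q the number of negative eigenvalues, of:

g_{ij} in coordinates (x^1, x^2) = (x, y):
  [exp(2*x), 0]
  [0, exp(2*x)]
The metric is diagonal, so its eigenvalues are the diagonal entries: exp(2*x), exp(2*x) (at a generic point, where coordinate-dependent entries are positive).
2 positive, 0 negative.
(2, 0) - Riemannian (positive definite)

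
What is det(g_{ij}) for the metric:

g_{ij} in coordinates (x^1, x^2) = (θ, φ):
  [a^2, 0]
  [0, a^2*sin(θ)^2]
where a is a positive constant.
For a 2×2 metric: det(g) = g_{11}·g_{22} - g_{12}·g_{21}
= (a^2)·(a^2*sin(θ)^2) - (0)·(0)
= a^4*sin(θ)^2 - 0
det(g) = a^4*sin(θ)^2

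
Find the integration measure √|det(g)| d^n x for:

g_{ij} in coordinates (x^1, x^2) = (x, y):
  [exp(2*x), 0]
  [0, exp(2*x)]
det(g) = exp(4*x)
√|det(g)| = exp(2*x)
Volume element: dV = exp(2*x) dx dy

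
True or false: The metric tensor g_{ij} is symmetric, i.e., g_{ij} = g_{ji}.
By definition the metric is a symmetric bilinear form, g_{ij} = g_{ji}.
True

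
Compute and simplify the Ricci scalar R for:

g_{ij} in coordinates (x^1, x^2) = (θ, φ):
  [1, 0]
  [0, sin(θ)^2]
Non-zero Christoffel symbols (Γ^k_{ij} = Γ^k_{ji}):
Γ^θ_{φ φ} = -sin(2*θ)/2
Γ^φ_{θ φ} = 1/tan(θ)
Ricci tensor (R_{ij} = R^k_{ikj}): R_{θθ} = 1, R_{θφ} = 0, R_{φφ} = sin(θ)^2
Inverse metric: g^{θθ} = 1, g^{φφ} = 1/sin(θ)^2
R = g^{ij} R_{ij} = (1)(1) + (1/sin(θ)^2)(sin(θ)^2) = 2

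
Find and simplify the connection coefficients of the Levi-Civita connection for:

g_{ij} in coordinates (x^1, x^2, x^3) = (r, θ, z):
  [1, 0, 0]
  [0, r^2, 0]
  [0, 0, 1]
Using Γ^k_{ij} = (1/2) g^{km} (∂_i g_{mj} + ∂_j g_{mi} - ∂_m g_{ij}); the metric is diagonal, so only the m = k term contributes.
Non-zero symbols (using the symmetry Γ^k_{ij} = Γ^k_{ji}):
Γ^r_{θ θ} = (1/2) g^{rr} (∂_θ g_{rθ} + ∂_θ g_{rθ} - ∂_r g_{θθ}) = (1/2)(1)((0) + (0) - (2*r)) = -r
Γ^θ_{r θ} = (1/2) g^{θθ} (∂_r g_{θθ} + ∂_θ g_{θr} - ∂_θ g_{rθ}) = (1/2)(1/r^2)((2*r) + (0) - (0)) = 1/r
All other Christoffel symbols are zero.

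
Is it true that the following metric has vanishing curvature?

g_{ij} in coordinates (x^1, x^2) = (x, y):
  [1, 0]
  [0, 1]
All metric components are constant, so every Christoffel symbol vanishes and R^i_{jkl} = 0.
Yes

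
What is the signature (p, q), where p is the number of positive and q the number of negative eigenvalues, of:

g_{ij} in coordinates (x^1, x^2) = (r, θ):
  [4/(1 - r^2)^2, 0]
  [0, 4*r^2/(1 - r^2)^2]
The metric is diagonal, so its eigenvalues are the diagonal entries: 4/(1 - r^2)^2, 4*r^2/(1 - r^2)^2 (at a generic point, where coordinate-dependent entries are positive).
2 positive, 0 negative.
(2, 0) - Riemannian (positive definite)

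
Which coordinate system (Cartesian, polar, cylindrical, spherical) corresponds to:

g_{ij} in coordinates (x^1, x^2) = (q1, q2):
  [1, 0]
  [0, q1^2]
The line element ds^2 = dq1^2 + q1^2 dq2^2 is dr^2 + r^2 dθ^2 with q1 = r, q2 = θ.
polar coordinates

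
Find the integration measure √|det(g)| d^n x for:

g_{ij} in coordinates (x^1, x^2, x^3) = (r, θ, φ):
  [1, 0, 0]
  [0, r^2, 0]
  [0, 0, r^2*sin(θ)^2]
det(g) = r^4*sin(θ)^2
√|det(g)| = r^2*sin(θ) (taking 0 < θ < π so that |sin(θ)| = sin(θ))
Volume element: dV = r^2*sin(θ) dr dθ dφ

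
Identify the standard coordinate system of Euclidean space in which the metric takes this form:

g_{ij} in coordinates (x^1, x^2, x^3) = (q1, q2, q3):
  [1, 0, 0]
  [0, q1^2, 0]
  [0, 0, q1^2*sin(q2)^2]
The line element ds^2 = dq1^2 + q1^2 dq2^2 + q1^2 sin(q2)^2 dq3^2 is dr^2 + r^2 dθ^2 + r^2 sin(θ)^2 dφ^2 with q1 = r, q2 = θ, q3 = φ.
spherical coordinates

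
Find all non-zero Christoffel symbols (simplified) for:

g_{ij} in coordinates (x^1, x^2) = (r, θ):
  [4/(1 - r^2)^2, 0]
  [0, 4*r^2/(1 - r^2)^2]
Using Γ^k_{ij} = (1/2) g^{km} (∂_i g_{mj} + ∂_j g_{mi} - ∂_m g_{ij}); the metric is diagonal, so only the m = k term contributes.
Non-zero symbols (using the symmetry Γ^k_{ij} = Γ^k_{ji}):
Γ^r_{r r} = (1/2) g^{rr} (∂_r g_{rr} + ∂_r g_{rr} - ∂_r g_{rr}) = (1/2)((1 - r^2)^2/4)((16*r/(1 - r^2)^3) + (16*r/(1 - r^2)^3) - (16*r/(1 - r^2)^3)) = 2*r/(1 - r^2)
Γ^r_{θ θ} = (1/2) g^{rr} (∂_θ g_{rθ} + ∂_θ g_{rθ} - ∂_r g_{θθ}) = (1/2)((1 - r^2)^2/4)((0) + (0) - (-8*(r^3 + r)/(r^2 - 1)^3)) = (r^3 + r)/(r^2 - 1)
Γ^θ_{r θ} = (1/2) g^{θθ} (∂_r g_{θθ} + ∂_θ g_{θr} - ∂_θ g_{rθ}) = (1/2)((1 - r^2)^2/(4*r^2))((-8*(r^3 + r)/(r^2 - 1)^3) + (0) - (0)) = (-r^2 - 1)/(r^3 - r)
All other Christoffel symbols are zero.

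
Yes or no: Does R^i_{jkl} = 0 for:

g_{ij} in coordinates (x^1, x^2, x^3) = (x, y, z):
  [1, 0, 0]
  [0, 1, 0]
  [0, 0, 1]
All metric components are constant, so every Christoffel symbol vanishes and R^i_{jkl} = 0.
Yes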